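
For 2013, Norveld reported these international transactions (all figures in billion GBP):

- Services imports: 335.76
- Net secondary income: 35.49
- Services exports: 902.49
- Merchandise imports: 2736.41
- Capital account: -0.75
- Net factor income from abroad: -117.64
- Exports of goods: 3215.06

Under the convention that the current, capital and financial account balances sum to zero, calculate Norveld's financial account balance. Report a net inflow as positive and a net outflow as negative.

-962.48

Goods balance = 3215.06 - 2736.41 = 478.65
Services balance = 902.49 - 335.76 = 566.73
Trade balance (goods + services) = 478.65 + 566.73 = 1045.38
Net primary income = -117.64
Net secondary income = 35.49
Current account = 1045.38 + (-117.64) + 35.49 = 963.23
Financial account = -(963.23 + (-0.75)) = -962.48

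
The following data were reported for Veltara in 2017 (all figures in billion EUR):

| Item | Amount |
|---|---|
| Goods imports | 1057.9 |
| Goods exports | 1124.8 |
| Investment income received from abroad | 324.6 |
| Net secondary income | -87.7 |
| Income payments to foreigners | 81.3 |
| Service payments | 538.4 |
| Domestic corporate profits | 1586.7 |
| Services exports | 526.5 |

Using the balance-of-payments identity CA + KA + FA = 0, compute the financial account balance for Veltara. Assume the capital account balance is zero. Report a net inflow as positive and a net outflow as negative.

-210.6

Goods balance = 1124.8 - 1057.9 = 66.9
Services balance = 526.5 - 538.4 = -11.9
Trade balance (goods + services) = 66.9 + (-11.9) = 55.0
Net primary income = 324.6 - 81.3 = 243.3
Net secondary income = -87.7
Current account = 55.0 + 243.3 + (-87.7) = 210.6
Financial account = -(210.6) = -210.6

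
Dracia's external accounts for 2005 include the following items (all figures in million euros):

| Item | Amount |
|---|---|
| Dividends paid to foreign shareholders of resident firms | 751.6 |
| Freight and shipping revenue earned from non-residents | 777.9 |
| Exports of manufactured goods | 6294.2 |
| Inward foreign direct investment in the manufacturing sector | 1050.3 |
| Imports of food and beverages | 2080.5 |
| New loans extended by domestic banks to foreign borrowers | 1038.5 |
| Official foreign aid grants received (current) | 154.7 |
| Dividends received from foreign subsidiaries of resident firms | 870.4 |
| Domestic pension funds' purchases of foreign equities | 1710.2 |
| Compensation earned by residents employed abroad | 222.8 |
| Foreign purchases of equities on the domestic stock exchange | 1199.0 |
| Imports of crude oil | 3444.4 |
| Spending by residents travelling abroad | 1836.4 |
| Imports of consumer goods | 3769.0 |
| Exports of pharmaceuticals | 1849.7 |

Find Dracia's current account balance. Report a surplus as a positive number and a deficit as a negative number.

-1712.2

Goods: -3444.4 + 1849.7 + 6294.2 - 3769.0 - 2080.5 = -1150.0
Services: -1836.4 + 777.9 = -1058.5
Primary income: 870.4 + 222.8 - 751.6 = 341.6
Secondary income: 154.7
Current account = (-1150.0) + (-1058.5) + 341.6 + 154.7 = -1712.2
(Excluded from the current account — financial account: inward foreign direct investment in the manufacturing sector 1050.3, new loans extended by domestic banks to foreign borrowers 1038.5, domestic pension funds' purchases of foreign equities 1710.2, foreign purchases of equities on the domestic stock exchange 1199.0.)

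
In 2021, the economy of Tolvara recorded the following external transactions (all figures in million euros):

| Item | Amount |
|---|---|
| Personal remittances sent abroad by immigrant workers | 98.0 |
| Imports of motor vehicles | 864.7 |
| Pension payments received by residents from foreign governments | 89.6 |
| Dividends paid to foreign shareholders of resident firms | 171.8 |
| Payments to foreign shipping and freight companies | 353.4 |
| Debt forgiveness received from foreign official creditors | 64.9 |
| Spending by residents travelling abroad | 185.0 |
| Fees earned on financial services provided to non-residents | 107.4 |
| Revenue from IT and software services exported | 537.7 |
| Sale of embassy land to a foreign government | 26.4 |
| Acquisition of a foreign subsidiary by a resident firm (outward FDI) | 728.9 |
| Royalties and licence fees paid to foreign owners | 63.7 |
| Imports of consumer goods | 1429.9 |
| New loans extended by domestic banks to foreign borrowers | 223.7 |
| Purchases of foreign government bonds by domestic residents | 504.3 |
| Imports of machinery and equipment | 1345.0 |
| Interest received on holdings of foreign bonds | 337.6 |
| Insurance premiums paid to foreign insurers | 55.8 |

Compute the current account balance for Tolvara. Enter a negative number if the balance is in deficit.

Goods: -864.7 - 1345.0 - 1429.9 = -3639.6
Services: -185.0 - 63.7 - 55.8 + 537.7 - 353.4 + 107.4 = -12.8
Primary income: -171.8 + 337.6 = 165.8
Secondary income: -98.0 + 89.6 = -8.4
Current account = (-3639.6) + (-12.8) + 165.8 + (-8.4) = -3495.0
(Excluded from the current account — capital account: debt forgiveness received from foreign official creditors 64.9, sale of embassy land to a foreign government 26.4; financial account: acquisition of a foreign subsidiary by a resident firm (outward FDI) 728.9, new loans extended by domestic banks to foreign borrowers 223.7, purchases of foreign government bonds by domestic residents 504.3.)

-3495.0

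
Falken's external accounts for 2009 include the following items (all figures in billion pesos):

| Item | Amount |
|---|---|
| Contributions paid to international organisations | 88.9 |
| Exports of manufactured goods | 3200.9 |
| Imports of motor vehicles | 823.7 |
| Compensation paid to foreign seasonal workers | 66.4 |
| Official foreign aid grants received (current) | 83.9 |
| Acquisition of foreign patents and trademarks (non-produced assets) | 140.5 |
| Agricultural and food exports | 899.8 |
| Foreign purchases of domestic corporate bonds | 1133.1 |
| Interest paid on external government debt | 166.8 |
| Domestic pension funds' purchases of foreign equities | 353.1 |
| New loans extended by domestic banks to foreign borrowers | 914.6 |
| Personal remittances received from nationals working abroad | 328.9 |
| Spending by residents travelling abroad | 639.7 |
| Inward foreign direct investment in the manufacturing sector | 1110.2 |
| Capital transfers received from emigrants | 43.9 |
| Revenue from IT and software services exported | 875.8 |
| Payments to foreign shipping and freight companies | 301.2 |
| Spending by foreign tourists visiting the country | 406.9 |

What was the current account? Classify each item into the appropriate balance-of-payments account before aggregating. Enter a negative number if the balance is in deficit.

3709.5

Goods: -823.7 + 3200.9 + 899.8 = 3277.0
Services: -639.7 + 406.9 + 875.8 - 301.2 = 341.8
Primary income: -66.4 - 166.8 = -233.2
Secondary income: -88.9 + 83.9 + 328.9 = 323.9
Current account = 3277.0 + 341.8 + (-233.2) + 323.9 = 3709.5
(Excluded from the current account — capital account: acquisition of foreign patents and trademarks (non-produced assets) 140.5, capital transfers received from emigrants 43.9; financial account: foreign purchases of domestic corporate bonds 1133.1, domestic pension funds' purchases of foreign equities 353.1, new loans extended by domestic banks to foreign borrowers 914.6, inward foreign direct investment in the manufacturing sector 1110.2.)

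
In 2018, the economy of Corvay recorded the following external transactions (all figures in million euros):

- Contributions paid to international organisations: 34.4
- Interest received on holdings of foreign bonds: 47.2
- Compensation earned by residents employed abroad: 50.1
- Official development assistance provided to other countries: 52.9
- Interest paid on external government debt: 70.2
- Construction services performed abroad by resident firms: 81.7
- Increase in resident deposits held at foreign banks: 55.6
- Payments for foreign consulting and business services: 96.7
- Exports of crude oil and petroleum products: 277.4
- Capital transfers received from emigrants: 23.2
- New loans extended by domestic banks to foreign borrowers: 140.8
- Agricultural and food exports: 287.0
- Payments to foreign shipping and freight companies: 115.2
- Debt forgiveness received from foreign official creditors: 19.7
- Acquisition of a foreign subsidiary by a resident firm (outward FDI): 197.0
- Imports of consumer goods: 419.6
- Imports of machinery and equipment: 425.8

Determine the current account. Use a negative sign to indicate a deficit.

-471.4

Goods: -425.8 + 277.4 + 287.0 - 419.6 = -281.0
Services: 81.7 - 115.2 - 96.7 = -130.2
Primary income: 50.1 + 47.2 - 70.2 = 27.1
Secondary income: -34.4 - 52.9 = -87.3
Current account = (-281.0) + (-130.2) + 27.1 + (-87.3) = -471.4
(Excluded from the current account — financial account: increase in resident deposits held at foreign banks 55.6, new loans extended by domestic banks to foreign borrowers 140.8, acquisition of a foreign subsidiary by a resident firm (outward FDI) 197.0; capital account: capital transfers received from emigrants 23.2, debt forgiveness received from foreign official creditors 19.7.)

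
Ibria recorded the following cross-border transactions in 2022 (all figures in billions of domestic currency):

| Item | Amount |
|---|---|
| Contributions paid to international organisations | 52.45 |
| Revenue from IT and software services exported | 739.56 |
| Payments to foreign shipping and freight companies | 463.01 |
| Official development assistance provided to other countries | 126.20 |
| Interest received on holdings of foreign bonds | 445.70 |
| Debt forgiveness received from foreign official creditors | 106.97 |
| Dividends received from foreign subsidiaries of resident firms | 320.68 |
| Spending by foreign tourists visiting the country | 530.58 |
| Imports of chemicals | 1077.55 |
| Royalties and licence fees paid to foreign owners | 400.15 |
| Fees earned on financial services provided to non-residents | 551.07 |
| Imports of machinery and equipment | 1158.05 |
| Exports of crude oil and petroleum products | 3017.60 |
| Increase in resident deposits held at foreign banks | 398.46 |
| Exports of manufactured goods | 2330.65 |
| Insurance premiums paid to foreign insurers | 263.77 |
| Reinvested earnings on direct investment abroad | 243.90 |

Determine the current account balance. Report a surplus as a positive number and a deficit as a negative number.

4638.56

Goods: -1077.55 - 1158.05 + 3017.60 + 2330.65 = 3112.65
Services: -463.01 - 400.15 + 530.58 + 551.07 - 263.77 + 739.56 = 694.28
Primary income: 243.90 + 445.70 + 320.68 = 1010.28
Secondary income: -52.45 - 126.20 = -178.65
Current account = 3112.65 + 694.28 + 1010.28 + (-178.65) = 4638.56
(Excluded from the current account — capital account: debt forgiveness received from foreign official creditors 106.97; financial account: increase in resident deposits held at foreign banks 398.46.)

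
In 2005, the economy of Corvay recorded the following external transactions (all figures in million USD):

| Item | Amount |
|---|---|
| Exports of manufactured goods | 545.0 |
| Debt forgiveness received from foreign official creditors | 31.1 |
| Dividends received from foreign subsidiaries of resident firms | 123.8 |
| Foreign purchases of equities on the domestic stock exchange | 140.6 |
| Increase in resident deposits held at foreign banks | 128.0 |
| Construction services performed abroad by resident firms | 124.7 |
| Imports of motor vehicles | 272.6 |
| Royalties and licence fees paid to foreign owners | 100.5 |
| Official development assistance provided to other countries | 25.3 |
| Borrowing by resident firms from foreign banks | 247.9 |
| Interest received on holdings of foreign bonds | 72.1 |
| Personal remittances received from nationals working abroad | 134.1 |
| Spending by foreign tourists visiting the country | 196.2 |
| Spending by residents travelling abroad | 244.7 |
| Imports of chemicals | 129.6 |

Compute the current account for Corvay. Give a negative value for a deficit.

423.2

Goods: 545.0 - 272.6 - 129.6 = 142.8
Services: -100.5 + 124.7 + 196.2 - 244.7 = -24.3
Primary income: 123.8 + 72.1 = 195.9
Secondary income: -25.3 + 134.1 = 108.8
Current account = 142.8 + (-24.3) + 195.9 + 108.8 = 423.2
(Excluded from the current account — capital account: debt forgiveness received from foreign official creditors 31.1; financial account: foreign purchases of equities on the domestic stock exchange 140.6, increase in resident deposits held at foreign banks 128.0, borrowing by resident firms from foreign banks 247.9.)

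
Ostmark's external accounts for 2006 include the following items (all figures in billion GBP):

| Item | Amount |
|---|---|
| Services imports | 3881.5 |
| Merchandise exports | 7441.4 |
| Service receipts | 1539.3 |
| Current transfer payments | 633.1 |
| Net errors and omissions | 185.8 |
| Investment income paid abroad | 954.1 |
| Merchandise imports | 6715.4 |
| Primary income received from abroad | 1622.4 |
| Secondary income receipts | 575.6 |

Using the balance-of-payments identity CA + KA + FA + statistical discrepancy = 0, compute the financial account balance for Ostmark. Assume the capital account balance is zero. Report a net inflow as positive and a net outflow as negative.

819.6

Goods balance = 7441.4 - 6715.4 = 726.0
Services balance = 1539.3 - 3881.5 = -2342.2
Trade balance (goods + services) = 726.0 + (-2342.2) = -1616.2
Net primary income = 1622.4 - 954.1 = 668.3
Net secondary income = 575.6 - 633.1 = -57.5
Current account = -1616.2 + 668.3 + (-57.5) = -1005.4
Financial account = -(-1005.4 + 185.8) = 819.6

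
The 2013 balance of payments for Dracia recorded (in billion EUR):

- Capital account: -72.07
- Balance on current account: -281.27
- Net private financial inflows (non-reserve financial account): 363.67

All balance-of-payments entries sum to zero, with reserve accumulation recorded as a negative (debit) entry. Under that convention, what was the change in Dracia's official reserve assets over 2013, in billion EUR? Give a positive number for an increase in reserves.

Official reserve transactions balance = -((-281.27) + (-72.07) + 363.67) = -10.33
An accumulation of reserves is recorded as a debit (negative entry), so the change in the stock of reserves is the negative of that balance.
Change in official reserves = -(-10.33) = 10.33

10.33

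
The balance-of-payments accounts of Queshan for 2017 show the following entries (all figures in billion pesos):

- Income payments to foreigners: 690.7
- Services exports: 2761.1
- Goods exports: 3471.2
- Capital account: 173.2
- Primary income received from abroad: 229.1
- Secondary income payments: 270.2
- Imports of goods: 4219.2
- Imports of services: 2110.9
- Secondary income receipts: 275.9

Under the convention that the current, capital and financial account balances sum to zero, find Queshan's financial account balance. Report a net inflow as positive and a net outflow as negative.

380.5

Goods balance = 3471.2 - 4219.2 = -748.0
Services balance = 2761.1 - 2110.9 = 650.2
Trade balance (goods + services) = -748.0 + 650.2 = -97.8
Net primary income = 229.1 - 690.7 = -461.6
Net secondary income = 275.9 - 270.2 = 5.7
Current account = -97.8 + (-461.6) + 5.7 = -553.7
Financial account = -(-553.7 + 173.2) = 380.5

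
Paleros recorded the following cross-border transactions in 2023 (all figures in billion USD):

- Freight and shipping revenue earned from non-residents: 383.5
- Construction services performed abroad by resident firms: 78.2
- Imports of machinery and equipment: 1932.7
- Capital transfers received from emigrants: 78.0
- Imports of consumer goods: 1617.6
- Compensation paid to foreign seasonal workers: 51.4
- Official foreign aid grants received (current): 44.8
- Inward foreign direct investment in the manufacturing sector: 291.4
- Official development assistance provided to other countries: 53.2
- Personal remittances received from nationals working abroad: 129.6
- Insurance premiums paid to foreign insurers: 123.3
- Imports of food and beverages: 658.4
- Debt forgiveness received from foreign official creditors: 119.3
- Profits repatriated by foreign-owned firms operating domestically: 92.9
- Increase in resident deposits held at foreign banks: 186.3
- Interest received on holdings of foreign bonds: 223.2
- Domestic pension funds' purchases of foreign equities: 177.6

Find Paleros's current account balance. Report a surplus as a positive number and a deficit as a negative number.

Goods: -1617.6 - 658.4 - 1932.7 = -4208.7
Services: 383.5 - 123.3 + 78.2 = 338.4
Primary income: -92.9 - 51.4 + 223.2 = 78.9
Secondary income: -53.2 + 129.6 + 44.8 = 121.2
Current account = (-4208.7) + 338.4 + 78.9 + 121.2 = -3670.2
(Excluded from the current account — capital account: capital transfers received from emigrants 78.0, debt forgiveness received from foreign official creditors 119.3; financial account: inward foreign direct investment in the manufacturing sector 291.4, increase in resident deposits held at foreign banks 186.3, domestic pension funds' purchases of foreign equities 177.6.)

-3670.2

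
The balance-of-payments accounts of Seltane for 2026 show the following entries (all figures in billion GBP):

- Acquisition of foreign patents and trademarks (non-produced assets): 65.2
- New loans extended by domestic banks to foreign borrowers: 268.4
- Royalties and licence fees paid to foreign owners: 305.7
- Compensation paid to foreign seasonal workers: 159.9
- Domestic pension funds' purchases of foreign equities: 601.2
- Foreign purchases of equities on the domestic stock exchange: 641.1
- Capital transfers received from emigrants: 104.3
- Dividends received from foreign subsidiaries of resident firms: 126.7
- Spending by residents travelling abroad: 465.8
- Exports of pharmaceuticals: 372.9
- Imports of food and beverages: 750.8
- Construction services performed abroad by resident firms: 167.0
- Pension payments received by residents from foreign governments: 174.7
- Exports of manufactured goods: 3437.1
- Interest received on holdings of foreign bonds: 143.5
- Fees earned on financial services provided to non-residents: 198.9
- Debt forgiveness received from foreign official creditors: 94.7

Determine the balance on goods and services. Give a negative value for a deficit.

Goods: 372.9 - 750.8 + 3437.1 = 3059.2
Services: 167.0 + 198.9 - 305.7 - 465.8 = -405.6
Trade balance = 3059.2 + (-405.6) = 2653.6
(Excluded from the trade balance — capital account: acquisition of foreign patents and trademarks (non-produced assets) 65.2, capital transfers received from emigrants 104.3, debt forgiveness received from foreign official creditors 94.7; financial account: new loans extended by domestic banks to foreign borrowers 268.4, domestic pension funds' purchases of foreign equities 601.2, foreign purchases of equities on the domestic stock exchange 641.1; primary income: compensation paid to foreign seasonal workers 159.9, dividends received from foreign subsidiaries of resident firms 126.7, interest received on holdings of foreign bonds 143.5; secondary income: pension payments received by residents from foreign governments 174.7.)

2653.6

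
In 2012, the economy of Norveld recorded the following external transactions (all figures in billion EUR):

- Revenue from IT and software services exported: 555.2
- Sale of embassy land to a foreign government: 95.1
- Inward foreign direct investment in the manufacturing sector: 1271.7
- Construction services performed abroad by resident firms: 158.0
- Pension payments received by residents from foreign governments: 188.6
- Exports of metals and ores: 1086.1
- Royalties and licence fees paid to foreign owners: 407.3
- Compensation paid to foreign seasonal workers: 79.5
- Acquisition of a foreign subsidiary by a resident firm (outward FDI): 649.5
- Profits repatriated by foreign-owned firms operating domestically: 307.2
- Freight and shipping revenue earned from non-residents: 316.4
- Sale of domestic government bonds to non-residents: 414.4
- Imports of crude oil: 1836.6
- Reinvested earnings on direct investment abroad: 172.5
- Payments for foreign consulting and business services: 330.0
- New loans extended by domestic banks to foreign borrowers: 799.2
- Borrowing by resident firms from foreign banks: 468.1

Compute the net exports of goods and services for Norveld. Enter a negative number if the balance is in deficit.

Goods: -1836.6 + 1086.1 = -750.5
Services: 555.2 + 316.4 - 407.3 - 330.0 + 158.0 = 292.3
Trade balance = -750.5 + 292.3 = -458.2
(Excluded from the trade balance — capital account: sale of embassy land to a foreign government 95.1; financial account: inward foreign direct investment in the manufacturing sector 1271.7, acquisition of a foreign subsidiary by a resident firm (outward FDI) 649.5, sale of domestic government bonds to non-residents 414.4, new loans extended by domestic banks to foreign borrowers 799.2, borrowing by resident firms from foreign banks 468.1; secondary income: pension payments received by residents from foreign governments 188.6; primary income: compensation paid to foreign seasonal workers 79.5, profits repatriated by foreign-owned firms operating domestically 307.2, reinvested earnings on direct investment abroad 172.5.)

-458.2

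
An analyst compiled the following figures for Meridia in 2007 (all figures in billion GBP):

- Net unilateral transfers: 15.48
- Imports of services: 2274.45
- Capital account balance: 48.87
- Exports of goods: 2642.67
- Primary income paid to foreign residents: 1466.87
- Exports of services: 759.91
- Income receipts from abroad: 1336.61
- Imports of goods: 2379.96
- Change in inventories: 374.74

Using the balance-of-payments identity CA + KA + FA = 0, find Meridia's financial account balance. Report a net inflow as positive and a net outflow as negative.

1317.74

Goods balance = 2642.67 - 2379.96 = 262.71
Services balance = 759.91 - 2274.45 = -1514.54
Trade balance (goods + services) = 262.71 + (-1514.54) = -1251.83
Net primary income = 1336.61 - 1466.87 = -130.26
Net secondary income = 15.48
Current account = -1251.83 + (-130.26) + 15.48 = -1366.61
Financial account = -(-1366.61 + 48.87) = 1317.74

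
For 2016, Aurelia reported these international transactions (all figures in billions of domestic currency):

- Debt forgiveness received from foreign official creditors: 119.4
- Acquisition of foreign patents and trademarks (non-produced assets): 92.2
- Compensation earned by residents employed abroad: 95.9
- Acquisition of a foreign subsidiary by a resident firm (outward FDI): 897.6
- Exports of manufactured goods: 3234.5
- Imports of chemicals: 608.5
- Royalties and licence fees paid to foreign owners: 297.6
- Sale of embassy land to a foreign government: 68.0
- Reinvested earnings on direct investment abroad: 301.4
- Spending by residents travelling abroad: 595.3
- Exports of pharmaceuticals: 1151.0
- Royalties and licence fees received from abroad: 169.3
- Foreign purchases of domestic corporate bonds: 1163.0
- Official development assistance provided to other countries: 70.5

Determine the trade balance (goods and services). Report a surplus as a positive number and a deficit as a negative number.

3053.4

Goods: 3234.5 - 608.5 + 1151.0 = 3777.0
Services: 169.3 - 297.6 - 595.3 = -723.6
Trade balance = 3777.0 + (-723.6) = 3053.4
(Excluded from the trade balance — capital account: debt forgiveness received from foreign official creditors 119.4, acquisition of foreign patents and trademarks (non-produced assets) 92.2, sale of embassy land to a foreign government 68.0; primary income: compensation earned by residents employed abroad 95.9, reinvested earnings on direct investment abroad 301.4; financial account: acquisition of a foreign subsidiary by a resident firm (outward FDI) 897.6, foreign purchases of domestic corporate bonds 1163.0; secondary income: official development assistance provided to other countries 70.5.)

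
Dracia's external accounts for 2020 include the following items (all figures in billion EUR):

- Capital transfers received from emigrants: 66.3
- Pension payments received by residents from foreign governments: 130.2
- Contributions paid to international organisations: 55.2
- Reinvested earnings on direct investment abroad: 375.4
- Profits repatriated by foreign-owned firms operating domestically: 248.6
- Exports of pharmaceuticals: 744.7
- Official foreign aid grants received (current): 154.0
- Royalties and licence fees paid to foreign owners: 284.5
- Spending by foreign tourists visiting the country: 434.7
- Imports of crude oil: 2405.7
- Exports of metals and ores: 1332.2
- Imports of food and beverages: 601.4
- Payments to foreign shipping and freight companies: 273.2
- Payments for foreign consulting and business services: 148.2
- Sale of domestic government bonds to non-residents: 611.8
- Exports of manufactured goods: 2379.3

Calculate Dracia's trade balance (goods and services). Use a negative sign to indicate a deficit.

1177.9

Goods: 744.7 + 2379.3 - 2405.7 + 1332.2 - 601.4 = 1449.1
Services: 434.7 - 273.2 - 148.2 - 284.5 = -271.2
Trade balance = 1449.1 + (-271.2) = 1177.9
(Excluded from the trade balance — capital account: capital transfers received from emigrants 66.3; secondary income: pension payments received by residents from foreign governments 130.2, contributions paid to international organisations 55.2, official foreign aid grants received (current) 154.0; primary income: reinvested earnings on direct investment abroad 375.4, profits repatriated by foreign-owned firms operating domestically 248.6; financial account: sale of domestic government bonds to non-residents 611.8.)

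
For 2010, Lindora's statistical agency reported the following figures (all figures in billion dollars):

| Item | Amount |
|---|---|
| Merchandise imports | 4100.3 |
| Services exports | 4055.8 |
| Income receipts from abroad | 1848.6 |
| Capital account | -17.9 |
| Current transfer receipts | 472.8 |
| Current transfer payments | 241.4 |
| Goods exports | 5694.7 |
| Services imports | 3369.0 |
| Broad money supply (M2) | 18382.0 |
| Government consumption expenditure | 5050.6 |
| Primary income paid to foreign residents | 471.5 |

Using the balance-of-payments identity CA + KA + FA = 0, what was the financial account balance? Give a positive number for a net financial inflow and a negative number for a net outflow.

-3871.8

Goods balance = 5694.7 - 4100.3 = 1594.4
Services balance = 4055.8 - 3369.0 = 686.8
Trade balance (goods + services) = 1594.4 + 686.8 = 2281.2
Net primary income = 1848.6 - 471.5 = 1377.1
Net secondary income = 472.8 - 241.4 = 231.4
Current account = 2281.2 + 1377.1 + 231.4 = 3889.7
Financial account = -(3889.7 + (-17.9)) = -3871.8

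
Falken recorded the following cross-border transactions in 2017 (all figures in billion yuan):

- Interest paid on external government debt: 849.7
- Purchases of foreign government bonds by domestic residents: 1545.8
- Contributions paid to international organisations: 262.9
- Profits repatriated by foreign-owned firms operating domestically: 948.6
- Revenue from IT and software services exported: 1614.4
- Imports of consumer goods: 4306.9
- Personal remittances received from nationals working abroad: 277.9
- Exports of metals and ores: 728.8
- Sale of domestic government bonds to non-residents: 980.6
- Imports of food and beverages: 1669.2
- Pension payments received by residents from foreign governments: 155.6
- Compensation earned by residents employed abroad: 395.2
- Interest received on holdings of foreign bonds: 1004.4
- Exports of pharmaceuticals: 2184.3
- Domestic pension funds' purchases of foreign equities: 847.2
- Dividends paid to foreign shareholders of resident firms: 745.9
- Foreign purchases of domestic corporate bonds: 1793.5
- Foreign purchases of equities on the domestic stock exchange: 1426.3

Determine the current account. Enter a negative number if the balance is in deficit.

-2422.6

Goods: -1669.2 + 728.8 - 4306.9 + 2184.3 = -3063.0
Services: 1614.4
Primary income: -849.7 + 395.2 + 1004.4 - 948.6 - 745.9 = -1144.6
Secondary income: -262.9 + 155.6 + 277.9 = 170.6
Current account = (-3063.0) + 1614.4 + (-1144.6) + 170.6 = -2422.6
(Excluded from the current account — financial account: purchases of foreign government bonds by domestic residents 1545.8, sale of domestic government bonds to non-residents 980.6, domestic pension funds' purchases of foreign equities 847.2, foreign purchases of domestic corporate bonds 1793.5, foreign purchases of equities on the domestic stock exchange 1426.3.)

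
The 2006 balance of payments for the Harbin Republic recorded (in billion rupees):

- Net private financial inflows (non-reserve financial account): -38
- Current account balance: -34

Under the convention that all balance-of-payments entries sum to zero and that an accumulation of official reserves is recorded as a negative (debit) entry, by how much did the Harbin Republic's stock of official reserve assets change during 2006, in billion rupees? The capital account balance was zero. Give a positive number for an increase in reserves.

-72

Official reserve transactions balance = -((-34) + (-38)) = 72
An accumulation of reserves is recorded as a debit (negative entry), so the change in the stock of reserves is the negative of that balance.
Change in official reserves = -(72) = -72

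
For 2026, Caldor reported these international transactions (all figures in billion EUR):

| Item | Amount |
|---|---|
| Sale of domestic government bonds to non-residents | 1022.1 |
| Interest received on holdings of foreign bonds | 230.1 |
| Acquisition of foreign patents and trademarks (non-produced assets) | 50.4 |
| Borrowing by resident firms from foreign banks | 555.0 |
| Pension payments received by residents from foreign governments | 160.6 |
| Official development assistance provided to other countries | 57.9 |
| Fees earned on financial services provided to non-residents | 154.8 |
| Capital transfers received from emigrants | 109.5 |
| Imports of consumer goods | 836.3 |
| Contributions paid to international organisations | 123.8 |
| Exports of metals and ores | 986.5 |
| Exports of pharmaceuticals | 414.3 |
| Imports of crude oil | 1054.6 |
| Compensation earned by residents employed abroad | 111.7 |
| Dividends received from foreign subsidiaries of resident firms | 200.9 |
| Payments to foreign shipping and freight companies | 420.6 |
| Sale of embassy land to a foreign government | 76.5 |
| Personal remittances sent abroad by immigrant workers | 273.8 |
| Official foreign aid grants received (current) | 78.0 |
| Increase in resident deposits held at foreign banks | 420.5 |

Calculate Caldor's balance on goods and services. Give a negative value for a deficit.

Goods: 414.3 + 986.5 - 836.3 - 1054.6 = -490.1
Services: -420.6 + 154.8 = -265.8
Trade balance = -490.1 + (-265.8) = -755.9
(Excluded from the trade balance — financial account: sale of domestic government bonds to non-residents 1022.1, borrowing by resident firms from foreign banks 555.0, increase in resident deposits held at foreign banks 420.5; primary income: interest received on holdings of foreign bonds 230.1, compensation earned by residents employed abroad 111.7, dividends received from foreign subsidiaries of resident firms 200.9; capital account: acquisition of foreign patents and trademarks (non-produced assets) 50.4, capital transfers received from emigrants 109.5, sale of embassy land to a foreign government 76.5; secondary income: pension payments received by residents from foreign governments 160.6, official development assistance provided to other countries 57.9, contributions paid to international organisations 123.8, personal remittances sent abroad by immigrant workers 273.8, official foreign aid grants received (current) 78.0.)

-755.9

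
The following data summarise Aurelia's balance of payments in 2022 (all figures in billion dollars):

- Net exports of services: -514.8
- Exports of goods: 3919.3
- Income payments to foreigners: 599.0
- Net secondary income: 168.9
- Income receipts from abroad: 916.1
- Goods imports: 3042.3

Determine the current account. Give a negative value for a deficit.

848.2

Goods balance = 3919.3 - 3042.3 = 877.0
Services balance = -514.8
Trade balance (goods + services) = 877.0 + (-514.8) = 362.2
Net primary income = 916.1 - 599.0 = 317.1
Net secondary income = 168.9
Current account = 362.2 + 317.1 + 168.9 = 848.2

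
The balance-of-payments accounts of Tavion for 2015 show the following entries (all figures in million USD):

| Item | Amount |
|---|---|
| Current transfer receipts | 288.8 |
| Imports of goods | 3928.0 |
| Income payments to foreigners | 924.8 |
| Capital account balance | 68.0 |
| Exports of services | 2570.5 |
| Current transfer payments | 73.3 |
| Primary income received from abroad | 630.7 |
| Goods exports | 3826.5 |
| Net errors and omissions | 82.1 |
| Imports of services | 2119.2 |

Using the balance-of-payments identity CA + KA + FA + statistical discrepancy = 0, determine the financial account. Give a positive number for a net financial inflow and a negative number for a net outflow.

-421.3

Goods balance = 3826.5 - 3928.0 = -101.5
Services balance = 2570.5 - 2119.2 = 451.3
Trade balance (goods + services) = -101.5 + 451.3 = 349.8
Net primary income = 630.7 - 924.8 = -294.1
Net secondary income = 288.8 - 73.3 = 215.5
Current account = 349.8 + (-294.1) + 215.5 = 271.2
Financial account = -(271.2 + 68.0 + 82.1) = -421.3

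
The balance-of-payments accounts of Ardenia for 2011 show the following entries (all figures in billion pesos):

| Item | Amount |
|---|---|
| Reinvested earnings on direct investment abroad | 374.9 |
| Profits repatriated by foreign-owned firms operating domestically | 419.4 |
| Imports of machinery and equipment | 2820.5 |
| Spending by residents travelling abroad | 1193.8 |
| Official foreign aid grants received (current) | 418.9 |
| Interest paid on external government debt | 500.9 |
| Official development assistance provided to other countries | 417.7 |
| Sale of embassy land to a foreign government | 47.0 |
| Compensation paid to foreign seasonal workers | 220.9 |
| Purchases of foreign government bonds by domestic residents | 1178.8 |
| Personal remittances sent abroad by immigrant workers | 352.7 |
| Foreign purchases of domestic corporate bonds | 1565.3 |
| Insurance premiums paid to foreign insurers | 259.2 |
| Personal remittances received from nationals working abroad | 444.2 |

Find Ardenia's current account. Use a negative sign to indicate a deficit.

-4947.1

Goods: -2820.5
Services: -259.2 - 1193.8 = -1453.0
Primary income: -220.9 + 374.9 - 500.9 - 419.4 = -766.3
Secondary income: -352.7 + 418.9 - 417.7 + 444.2 = 92.7
Current account = (-2820.5) + (-1453.0) + (-766.3) + 92.7 = -4947.1
(Excluded from the current account — capital account: sale of embassy land to a foreign government 47.0; financial account: purchases of foreign government bonds by domestic residents 1178.8, foreign purchases of domestic corporate bonds 1565.3.)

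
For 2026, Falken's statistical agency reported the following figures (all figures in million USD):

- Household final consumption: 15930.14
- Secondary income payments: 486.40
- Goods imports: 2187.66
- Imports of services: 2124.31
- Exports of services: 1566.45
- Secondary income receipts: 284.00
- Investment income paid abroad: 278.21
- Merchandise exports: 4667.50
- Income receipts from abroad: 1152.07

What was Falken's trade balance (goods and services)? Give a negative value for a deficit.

Goods balance = 4667.50 - 2187.66 = 2479.84
Services balance = 1566.45 - 2124.31 = -557.86
Trade balance (goods + services) = 2479.84 + (-557.86) = 1921.98

1921.98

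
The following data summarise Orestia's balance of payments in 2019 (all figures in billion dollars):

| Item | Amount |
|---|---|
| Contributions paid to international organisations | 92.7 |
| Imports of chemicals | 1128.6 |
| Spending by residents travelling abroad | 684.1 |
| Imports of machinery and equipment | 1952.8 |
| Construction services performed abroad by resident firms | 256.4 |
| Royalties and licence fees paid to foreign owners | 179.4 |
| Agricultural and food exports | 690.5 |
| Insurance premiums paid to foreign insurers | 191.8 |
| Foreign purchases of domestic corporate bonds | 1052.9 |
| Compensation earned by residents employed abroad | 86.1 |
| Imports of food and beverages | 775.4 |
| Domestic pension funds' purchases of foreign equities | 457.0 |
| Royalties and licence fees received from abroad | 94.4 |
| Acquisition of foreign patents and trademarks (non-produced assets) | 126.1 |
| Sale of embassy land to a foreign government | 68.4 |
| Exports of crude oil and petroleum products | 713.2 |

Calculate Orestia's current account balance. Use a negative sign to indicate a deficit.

-3164.2

Goods: -1952.8 + 713.2 - 1128.6 - 775.4 + 690.5 = -2453.1
Services: -684.1 + 256.4 - 179.4 - 191.8 + 94.4 = -704.5
Primary income: 86.1
Secondary income: -92.7
Current account = (-2453.1) + (-704.5) + 86.1 + (-92.7) = -3164.2
(Excluded from the current account — financial account: foreign purchases of domestic corporate bonds 1052.9, domestic pension funds' purchases of foreign equities 457.0; capital account: acquisition of foreign patents and trademarks (non-produced assets) 126.1, sale of embassy land to a foreign government 68.4.)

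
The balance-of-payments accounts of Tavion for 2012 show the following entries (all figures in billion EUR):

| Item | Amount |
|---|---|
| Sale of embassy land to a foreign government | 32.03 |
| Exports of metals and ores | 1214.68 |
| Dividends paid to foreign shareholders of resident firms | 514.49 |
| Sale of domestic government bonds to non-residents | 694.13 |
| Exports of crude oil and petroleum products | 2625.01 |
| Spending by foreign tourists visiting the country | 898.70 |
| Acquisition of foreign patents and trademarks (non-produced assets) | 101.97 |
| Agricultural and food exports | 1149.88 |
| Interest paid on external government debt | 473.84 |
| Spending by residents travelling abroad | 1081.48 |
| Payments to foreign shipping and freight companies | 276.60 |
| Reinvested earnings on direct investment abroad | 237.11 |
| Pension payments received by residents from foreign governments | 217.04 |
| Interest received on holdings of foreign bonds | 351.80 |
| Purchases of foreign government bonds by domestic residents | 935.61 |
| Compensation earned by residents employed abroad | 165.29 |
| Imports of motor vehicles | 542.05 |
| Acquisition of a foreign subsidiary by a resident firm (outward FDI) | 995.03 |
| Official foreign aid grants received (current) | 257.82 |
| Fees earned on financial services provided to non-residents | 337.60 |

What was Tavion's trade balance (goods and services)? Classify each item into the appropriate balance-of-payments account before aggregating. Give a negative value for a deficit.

Goods: 1149.88 + 2625.01 - 542.05 + 1214.68 = 4447.52
Services: 337.60 - 1081.48 - 276.60 + 898.70 = -121.78
Trade balance = 4447.52 + (-121.78) = 4325.74
(Excluded from the trade balance — capital account: sale of embassy land to a foreign government 32.03, acquisition of foreign patents and trademarks (non-produced assets) 101.97; primary income: dividends paid to foreign shareholders of resident firms 514.49, interest paid on external government debt 473.84, reinvested earnings on direct investment abroad 237.11, interest received on holdings of foreign bonds 351.80, compensation earned by residents employed abroad 165.29; financial account: sale of domestic government bonds to non-residents 694.13, purchases of foreign government bonds by domestic residents 935.61, acquisition of a foreign subsidiary by a resident firm (outward FDI) 995.03; secondary income: pension payments received by residents from foreign governments 217.04, official foreign aid grants received (current) 257.82.)

4325.74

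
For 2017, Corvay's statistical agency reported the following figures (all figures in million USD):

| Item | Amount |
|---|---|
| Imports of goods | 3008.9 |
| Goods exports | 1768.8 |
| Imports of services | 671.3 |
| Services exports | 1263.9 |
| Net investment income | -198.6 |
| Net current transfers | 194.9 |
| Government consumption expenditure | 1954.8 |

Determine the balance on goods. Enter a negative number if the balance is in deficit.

-1240.1

Goods balance = 1768.8 - 3008.9 = -1240.1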